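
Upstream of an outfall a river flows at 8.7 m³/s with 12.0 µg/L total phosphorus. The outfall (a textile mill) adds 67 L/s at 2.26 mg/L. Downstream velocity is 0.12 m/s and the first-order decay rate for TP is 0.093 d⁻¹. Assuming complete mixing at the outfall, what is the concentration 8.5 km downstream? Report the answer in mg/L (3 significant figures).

0.0270 mg/L

67 L/s = 0.067 m³/s.
12.0 µg/L = 0.012 mg/L.
After complete mixing, C₀ = (0.067·2.26 + 8.7·0.012) / 8.767 = 0.02918 mg/L.
Travel time t = 8500 m / 0.12 m/s = 7.083e+04 s = 0.8198 d.
C = 0.02918·exp(−0.093·0.8198) = 0.02918·0.9266 = 0.02704 mg/L.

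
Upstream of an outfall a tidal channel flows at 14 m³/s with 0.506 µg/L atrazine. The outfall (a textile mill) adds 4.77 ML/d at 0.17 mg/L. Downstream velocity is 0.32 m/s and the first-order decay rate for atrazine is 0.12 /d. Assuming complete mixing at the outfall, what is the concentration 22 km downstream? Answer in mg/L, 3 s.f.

4.77 ML/d = 0.05521 m³/s.
0.506 µg/L = 0.000506 mg/L.
After complete mixing, C₀ = (0.05521·0.17 + 14·0.000506) / 14.06 = 0.001172 mg/L.
Travel time t = 2.2e+04 m / 0.32 m/s = 6.875e+04 s = 0.7957 d.
C = 0.001172·exp(−0.12·0.7957) = 0.001172·0.9089 = 0.001065 mg/L.

0.00107 mg/L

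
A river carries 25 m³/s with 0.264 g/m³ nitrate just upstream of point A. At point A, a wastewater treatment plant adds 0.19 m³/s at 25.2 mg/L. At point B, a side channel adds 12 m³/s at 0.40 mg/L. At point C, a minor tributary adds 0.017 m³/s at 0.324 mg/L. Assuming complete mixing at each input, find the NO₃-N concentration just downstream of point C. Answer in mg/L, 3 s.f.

After input A: C = (25·0.264 + 0.19·25.2) / 25.19 = 0.4521 mg/L.
After input B: C = (25.19·0.4521 + 12·0.4) / 37.19 = 0.4353 mg/L.
After input C: C = (37.19·0.4353 + 0.017·0.324) / 37.21 = 0.4352 mg/L.

0.435 mg/L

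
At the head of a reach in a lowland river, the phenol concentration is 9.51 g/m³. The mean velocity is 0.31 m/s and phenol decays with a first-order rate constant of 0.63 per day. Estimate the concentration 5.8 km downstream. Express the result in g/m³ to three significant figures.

8.30 g/m³

Travel time t = 5.8 km / 0.31 m/s = 5800/0.31 = 1.871e+04 s = 0.2165 d.
First-order decay: C = 9.51·exp(−0.63·0.2165) = 9.51·0.8725 = 8.297 g/m³.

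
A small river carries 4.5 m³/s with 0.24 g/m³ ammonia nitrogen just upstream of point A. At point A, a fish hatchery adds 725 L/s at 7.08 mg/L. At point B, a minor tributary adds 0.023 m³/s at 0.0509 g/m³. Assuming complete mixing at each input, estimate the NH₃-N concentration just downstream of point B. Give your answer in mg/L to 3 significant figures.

725 L/s = 0.725 m³/s.
After input A: C = (4.5·0.24 + 0.725·7.08) / 5.225 = 1.189 mg/L.
After input B: C = (5.225·1.189 + 0.023·0.0509) / 5.248 = 1.184 mg/L.

1.18 mg/L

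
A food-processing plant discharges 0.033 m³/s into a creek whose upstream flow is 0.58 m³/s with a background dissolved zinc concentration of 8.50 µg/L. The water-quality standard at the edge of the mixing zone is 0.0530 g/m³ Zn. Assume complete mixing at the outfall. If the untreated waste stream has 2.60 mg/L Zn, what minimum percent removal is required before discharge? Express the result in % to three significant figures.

67.9 %

8.50 µg/L = 0.0085 mg/L.
Mass balance: 0.053·0.613 = 0.033·Cₑ + 0.58·0.0085.
Cₑ = (0.03249 − 0.00493) / 0.033 = 0.8351 mg/L.
Required removal = 1 − 0.8351/2.60 = 67.88 %.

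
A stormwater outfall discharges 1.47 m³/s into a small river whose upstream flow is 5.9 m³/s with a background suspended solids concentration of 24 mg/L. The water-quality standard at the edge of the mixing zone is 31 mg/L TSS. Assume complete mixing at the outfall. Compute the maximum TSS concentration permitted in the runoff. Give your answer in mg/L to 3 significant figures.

59.1 mg/L

Mass balance: 31·7.37 = 1.47·Cₑ + 5.9·24.
Cₑ = (228.5 − 141.6) / 1.47 = 59.1 mg/L.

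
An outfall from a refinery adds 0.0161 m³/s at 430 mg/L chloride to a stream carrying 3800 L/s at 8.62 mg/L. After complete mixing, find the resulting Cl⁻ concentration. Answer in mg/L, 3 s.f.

10.4 mg/L

3800 L/s = 3.8 m³/s.
By mass balance at complete mixing, C = (0.0161·430 + 3.8·8.62) / (0.0161 + 3.8) = 39.68/3.816 = 10.4 mg/L.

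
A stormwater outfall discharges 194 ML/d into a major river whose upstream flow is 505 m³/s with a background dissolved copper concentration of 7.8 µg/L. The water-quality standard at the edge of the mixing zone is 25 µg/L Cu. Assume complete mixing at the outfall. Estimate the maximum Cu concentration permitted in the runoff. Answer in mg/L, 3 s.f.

194 ML/d = 2.245 m³/s.
7.8 µg/L = 0.0078 mg/L.
25 µg/L = 0.025 mg/L.
Mass balance: 0.025·507.2 = 2.245·Cₑ + 505·0.0078.
Cₑ = (12.68 − 3.939) / 2.245 = 3.893 mg/L.

3.89 mg/L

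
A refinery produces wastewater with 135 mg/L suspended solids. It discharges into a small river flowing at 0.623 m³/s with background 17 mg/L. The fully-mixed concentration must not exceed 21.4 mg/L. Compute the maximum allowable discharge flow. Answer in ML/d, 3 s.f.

Mass balance at complete mixing: C_std·(Q_w + Q_r) = Q_w·C_e + Q_r·C_b.
Rearranging, Q_w = Q_r·(C_std − C_b)/(C_e − C_std) = 0.623·(21.4 − 17) / (135 − 21.4) = 0.02413 m³/s.
= 2.085 ML/d.

2.08 ML/d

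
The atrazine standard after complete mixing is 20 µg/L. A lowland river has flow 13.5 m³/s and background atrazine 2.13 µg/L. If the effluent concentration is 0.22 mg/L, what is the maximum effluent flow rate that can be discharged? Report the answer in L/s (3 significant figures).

1210 L/s

2.13 µg/L = 0.00213 mg/L.
20 µg/L = 0.02 mg/L.
Mass balance at complete mixing: C_std·(Q_w + Q_r) = Q_w·C_e + Q_r·C_b.
Rearranging, Q_w = Q_r·(C_std − C_b)/(C_e − C_std) = 13.5·(0.02 − 0.00213) / (0.22 − 0.02) = 1.206 m³/s.
= 1206 L/s.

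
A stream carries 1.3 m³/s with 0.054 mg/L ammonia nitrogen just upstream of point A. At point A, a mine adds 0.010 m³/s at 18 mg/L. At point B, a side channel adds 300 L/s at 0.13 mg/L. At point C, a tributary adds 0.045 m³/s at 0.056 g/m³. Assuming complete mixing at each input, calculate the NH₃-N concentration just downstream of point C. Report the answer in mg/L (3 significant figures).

After input A: C = (1.3·0.054 + 0.01·18) / 1.31 = 0.191 mg/L.
300 L/s = 0.3 m³/s.
After input B: C = (1.31·0.191 + 0.3·0.13) / 1.61 = 0.1796 mg/L.
After input C: C = (1.61·0.1796 + 0.045·0.056) / 1.655 = 0.1763 mg/L.

0.176 mg/L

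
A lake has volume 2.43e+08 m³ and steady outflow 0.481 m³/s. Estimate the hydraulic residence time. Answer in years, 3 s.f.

Q = 0.481 m³/s × 3.156e+07 s/yr = 1.518e+07 m³/yr.
Hydraulic residence time τ = V/Q = 2.43e+08/1.518e+07 = 16.01 yr.

16.0 yr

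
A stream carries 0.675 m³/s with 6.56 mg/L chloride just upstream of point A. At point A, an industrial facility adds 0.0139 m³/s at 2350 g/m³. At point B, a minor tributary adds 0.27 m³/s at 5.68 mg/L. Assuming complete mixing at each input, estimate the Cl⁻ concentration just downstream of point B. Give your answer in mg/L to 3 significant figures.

40.3 mg/L

After input A: C = (0.675·6.56 + 0.0139·2350) / 0.6889 = 53.84 mg/L.
After input B: C = (0.6889·53.84 + 0.27·5.68) / 0.9589 = 40.28 mg/L.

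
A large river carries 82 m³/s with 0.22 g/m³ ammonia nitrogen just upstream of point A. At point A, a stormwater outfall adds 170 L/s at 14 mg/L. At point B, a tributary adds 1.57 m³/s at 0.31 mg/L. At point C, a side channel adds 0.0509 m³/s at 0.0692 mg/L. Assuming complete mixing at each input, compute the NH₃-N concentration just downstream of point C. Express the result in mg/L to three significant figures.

170 L/s = 0.17 m³/s.
After input A: C = (82·0.22 + 0.17·14) / 82.17 = 0.2485 mg/L.
After input B: C = (82.17·0.2485 + 1.57·0.31) / 83.74 = 0.2497 mg/L.
After input C: C = (83.74·0.2497 + 0.0509·0.0692) / 83.79 = 0.2496 mg/L.

0.250 mg/L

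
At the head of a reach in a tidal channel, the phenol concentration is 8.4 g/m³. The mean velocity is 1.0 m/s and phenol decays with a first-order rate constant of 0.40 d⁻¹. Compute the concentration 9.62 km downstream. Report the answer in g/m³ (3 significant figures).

Travel time t = 9.62 km / 1.0 m/s = 9620/1.0 = 9620 s = 0.1113 d.
First-order decay: C = 8.4·exp(−0.40·0.1113) = 8.4·0.9564 = 8.034 g/m³.

8.03 g/m³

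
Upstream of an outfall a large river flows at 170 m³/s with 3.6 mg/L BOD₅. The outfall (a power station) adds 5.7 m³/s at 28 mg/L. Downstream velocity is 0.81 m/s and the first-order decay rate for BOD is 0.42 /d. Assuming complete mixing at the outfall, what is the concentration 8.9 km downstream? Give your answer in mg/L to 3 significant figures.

After complete mixing, C₀ = (5.7·28 + 170·3.6) / 175.7 = 4.392 mg/L.
Travel time t = 8900 m / 0.81 m/s = 1.099e+04 s = 0.1272 d.
C = 4.392·exp(−0.42·0.1272) = 4.392·0.948 = 4.163 mg/L.

4.16 mg/L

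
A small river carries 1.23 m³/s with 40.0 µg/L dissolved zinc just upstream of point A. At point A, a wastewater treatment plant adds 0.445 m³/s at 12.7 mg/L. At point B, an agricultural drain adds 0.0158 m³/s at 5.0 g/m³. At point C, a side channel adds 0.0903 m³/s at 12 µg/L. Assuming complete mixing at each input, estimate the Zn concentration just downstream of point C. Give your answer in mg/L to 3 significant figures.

40.0 µg/L = 0.04 mg/L.
After input A: C = (1.23·0.04 + 0.445·12.7) / 1.675 = 3.403 mg/L.
After input B: C = (1.675·3.403 + 0.0158·5) / 1.691 = 3.418 mg/L.
12 µg/L = 0.012 mg/L.
After input C: C = (1.691·3.418 + 0.0903·0.012) / 1.781 = 3.246 mg/L.

3.25 mg/L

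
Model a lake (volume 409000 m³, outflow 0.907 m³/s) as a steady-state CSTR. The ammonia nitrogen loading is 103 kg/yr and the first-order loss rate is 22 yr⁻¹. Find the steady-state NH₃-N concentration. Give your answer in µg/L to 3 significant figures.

Outflow Q = 0.907 m³/s × 3.156e+07 s/yr = 2.862e+07 m³/yr.
Steady-state CSTR mass balance: W = Q·C + k·V·C, so C = W/(Q + kV).
Q + kV = 2.862e+07 + 22·409000 = 3.762e+07 m³/yr.
C = 103/3.762e+07 = 2.738e-06 kg/m³ = 0.002738 mg/L = 2.738 µg/L.

2.74 µg/L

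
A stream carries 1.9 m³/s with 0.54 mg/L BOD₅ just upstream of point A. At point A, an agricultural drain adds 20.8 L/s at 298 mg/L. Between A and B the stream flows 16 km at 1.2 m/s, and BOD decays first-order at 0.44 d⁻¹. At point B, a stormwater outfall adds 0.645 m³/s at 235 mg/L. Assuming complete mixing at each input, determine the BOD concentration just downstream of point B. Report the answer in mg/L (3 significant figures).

61.7 mg/L

20.8 L/s = 0.0208 m³/s.
After input A: C = (1.9·0.54 + 0.0208·298) / 1.921 = 3.761 mg/L.
Over the 16 km reach to input B (t = 1.333e+04 s = 0.1543 d), decay gives C = 3.761·exp(−0.44·0.1543) = 3.514 mg/L.
After input B: C = (1.921·3.514 + 0.645·235) / 2.566 = 61.71 mg/L.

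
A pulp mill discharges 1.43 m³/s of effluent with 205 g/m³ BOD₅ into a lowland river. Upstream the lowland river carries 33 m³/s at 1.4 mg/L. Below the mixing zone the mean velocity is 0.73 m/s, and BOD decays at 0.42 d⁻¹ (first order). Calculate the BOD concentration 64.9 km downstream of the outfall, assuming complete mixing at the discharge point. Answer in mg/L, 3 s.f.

After complete mixing, C₀ = (1.43·205 + 33·1.4) / 34.43 = 9.856 mg/L.
Travel time t = 6.49e+04 m / 0.73 m/s = 8.89e+04 s = 1.029 d.
C = 9.856·exp(−0.42·1.029) = 9.856·0.6491 = 6.398 mg/L.

6.40 mg/L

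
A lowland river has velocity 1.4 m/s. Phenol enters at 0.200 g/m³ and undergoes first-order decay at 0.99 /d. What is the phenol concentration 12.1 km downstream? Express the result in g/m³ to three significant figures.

Travel time t = 12.1 km / 1.4 m/s = 1.21e+04/1.4 = 8643 s = 0.1 d.
First-order decay: C = 0.200·exp(−0.99·0.1) = 0.200·0.9057 = 0.1811 g/m³.

0.181 g/m³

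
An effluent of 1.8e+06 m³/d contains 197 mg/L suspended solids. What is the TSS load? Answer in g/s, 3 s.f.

1.8e+06 m³/d = 20.83 m³/s.
Mass flux = Q·C = 20.83 m³/s × 197 g/m³ = 4104 g/s.

4100 g/s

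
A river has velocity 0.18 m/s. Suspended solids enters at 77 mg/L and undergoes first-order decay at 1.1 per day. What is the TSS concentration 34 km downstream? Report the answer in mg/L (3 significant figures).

6.95 mg/L

Travel time t = 34 km / 0.18 m/s = 3.4e+04/0.18 = 1.889e+05 s = 2.186 d.
First-order decay: C = 77·exp(−1.1·2.186) = 77·0.09028 = 6.952 mg/L.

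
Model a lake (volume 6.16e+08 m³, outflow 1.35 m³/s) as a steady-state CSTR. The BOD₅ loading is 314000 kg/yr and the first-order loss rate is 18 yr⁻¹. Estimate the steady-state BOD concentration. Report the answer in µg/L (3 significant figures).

28.2 µg/L

Outflow Q = 1.35 m³/s × 3.156e+07 s/yr = 4.26e+07 m³/yr.
Steady-state CSTR mass balance: W = Q·C + k·V·C, so C = W/(Q + kV).
Q + kV = 4.26e+07 + 18·6.16e+08 = 1.113e+10 m³/yr.
C = 314000/1.113e+10 = 2.821e-05 kg/m³ = 0.02821 mg/L = 28.21 µg/L.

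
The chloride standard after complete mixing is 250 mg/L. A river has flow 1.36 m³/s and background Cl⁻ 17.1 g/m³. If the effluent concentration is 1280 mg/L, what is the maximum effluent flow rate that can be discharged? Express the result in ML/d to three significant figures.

Mass balance at complete mixing: C_std·(Q_w + Q_r) = Q_w·C_e + Q_r·C_b.
Rearranging, Q_w = Q_r·(C_std − C_b)/(C_e − C_std) = 1.36·(250 − 17.1) / (1280 − 250) = 0.3075 m³/s.
= 26.57 ML/d.

26.6 ML/d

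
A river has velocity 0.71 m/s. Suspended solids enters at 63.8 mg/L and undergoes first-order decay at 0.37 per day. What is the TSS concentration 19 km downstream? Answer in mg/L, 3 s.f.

56.9 mg/L

Travel time t = 19 km / 0.71 m/s = 1.9e+04/0.71 = 2.676e+04 s = 0.3097 d.
First-order decay: C = 63.8·exp(−0.37·0.3097) = 63.8·0.8917 = 56.89 mg/L.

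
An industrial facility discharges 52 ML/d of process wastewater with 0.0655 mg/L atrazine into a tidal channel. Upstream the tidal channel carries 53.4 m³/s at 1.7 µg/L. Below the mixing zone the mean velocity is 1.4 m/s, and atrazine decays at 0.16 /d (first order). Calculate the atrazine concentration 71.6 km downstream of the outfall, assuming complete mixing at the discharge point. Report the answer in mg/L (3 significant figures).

52 ML/d = 0.6019 m³/s.
1.7 µg/L = 0.0017 mg/L.
After complete mixing, C₀ = (0.6019·0.0655 + 53.4·0.0017) / 54 = 0.002411 mg/L.
Travel time t = 7.16e+04 m / 1.4 m/s = 5.114e+04 s = 0.5919 d.
C = 0.002411·exp(−0.16·0.5919) = 0.002411·0.9096 = 0.002193 mg/L.

0.00219 mg/L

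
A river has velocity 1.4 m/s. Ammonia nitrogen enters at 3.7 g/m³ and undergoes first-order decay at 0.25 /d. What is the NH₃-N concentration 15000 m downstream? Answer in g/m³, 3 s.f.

Travel time t = 15000 m / 1.4 m/s = 1.5e+04/1.4 = 1.071e+04 s = 0.124 d.
First-order decay: C = 3.7·exp(−0.25·0.124) = 3.7·0.9695 = 3.587 g/m³.

3.59 g/m³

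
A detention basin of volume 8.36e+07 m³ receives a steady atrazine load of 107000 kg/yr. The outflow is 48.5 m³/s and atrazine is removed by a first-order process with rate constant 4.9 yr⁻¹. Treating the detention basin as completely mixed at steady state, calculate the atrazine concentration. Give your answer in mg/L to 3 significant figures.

0.0551 mg/L

Outflow Q = 48.5 m³/s × 3.156e+07 s/yr = 1.531e+09 m³/yr.
Steady-state CSTR mass balance: W = Q·C + k·V·C, so C = W/(Q + kV).
Q + kV = 1.531e+09 + 4.9·8.36e+07 = 1.94e+09 m³/yr.
C = 107000/1.94e+09 = 5.515e-05 kg/m³ = 0.05515 mg/L.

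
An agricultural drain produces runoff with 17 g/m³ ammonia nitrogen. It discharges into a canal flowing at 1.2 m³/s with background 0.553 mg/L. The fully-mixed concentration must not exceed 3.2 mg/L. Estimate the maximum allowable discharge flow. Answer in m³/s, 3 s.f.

Mass balance at complete mixing: C_std·(Q_w + Q_r) = Q_w·C_e + Q_r·C_b.
Rearranging, Q_w = Q_r·(C_std − C_b)/(C_e − C_std) = 1.2·(3.2 − 0.553) / (17 − 3.2) = 0.2302 m³/s.

0.230 m³/s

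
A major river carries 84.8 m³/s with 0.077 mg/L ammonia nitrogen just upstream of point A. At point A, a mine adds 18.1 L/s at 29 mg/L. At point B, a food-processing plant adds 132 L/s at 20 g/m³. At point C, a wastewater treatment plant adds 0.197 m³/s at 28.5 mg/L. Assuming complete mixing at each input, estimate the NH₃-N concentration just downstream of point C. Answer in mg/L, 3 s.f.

0.180 mg/L

18.1 L/s = 0.0181 m³/s.
After input A: C = (84.8·0.077 + 0.0181·29) / 84.82 = 0.08317 mg/L.
132 L/s = 0.132 m³/s.
After input B: C = (84.82·0.08317 + 0.132·20) / 84.95 = 0.1141 mg/L.
After input C: C = (84.95·0.1141 + 0.197·28.5) / 85.15 = 0.1798 mg/L.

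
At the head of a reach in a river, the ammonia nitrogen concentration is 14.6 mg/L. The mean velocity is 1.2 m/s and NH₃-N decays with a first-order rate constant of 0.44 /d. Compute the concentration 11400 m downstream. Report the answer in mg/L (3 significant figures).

13.9 mg/L

Travel time t = 11400 m / 1.2 m/s = 1.14e+04/1.2 = 9500 s = 0.11 d.
First-order decay: C = 14.6·exp(−0.44·0.11) = 14.6·0.9528 = 13.91 mg/L.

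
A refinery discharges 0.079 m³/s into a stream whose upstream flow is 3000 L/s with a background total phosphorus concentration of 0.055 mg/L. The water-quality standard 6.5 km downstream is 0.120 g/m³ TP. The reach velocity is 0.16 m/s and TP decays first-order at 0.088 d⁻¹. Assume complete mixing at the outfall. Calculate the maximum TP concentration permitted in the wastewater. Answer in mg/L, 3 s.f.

3000 L/s = 3 m³/s.
Travel time to the compliance point: t = 6500/0.16 = 4.062e+04 s = 0.4702 d; decay factor exp(−0.088·0.4702) = 0.9595.
So the concentration just after mixing may be at most 0.12/0.9595 = 0.1251 mg/L.
Mass balance: 0.1251·3.079 = 0.079·Cₑ + 3·0.055.
Cₑ = (0.3851 − 0.165) / 0.079 = 2.786 mg/L.

2.79 mg/L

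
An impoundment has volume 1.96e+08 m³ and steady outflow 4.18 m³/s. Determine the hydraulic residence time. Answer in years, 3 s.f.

Q = 4.18 m³/s × 3.156e+07 s/yr = 1.319e+08 m³/yr.
Hydraulic residence time τ = V/Q = 1.96e+08/1.319e+08 = 1.486 yr.

1.49 yr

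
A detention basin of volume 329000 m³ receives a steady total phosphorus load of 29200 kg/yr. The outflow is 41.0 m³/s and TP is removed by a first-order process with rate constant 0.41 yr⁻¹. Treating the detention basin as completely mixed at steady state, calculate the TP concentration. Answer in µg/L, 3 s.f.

22.6 µg/L

Outflow Q = 41.0 m³/s × 3.156e+07 s/yr = 1.294e+09 m³/yr.
Steady-state CSTR mass balance: W = Q·C + k·V·C, so C = W/(Q + kV).
Q + kV = 1.294e+09 + 0.41·329000 = 1.294e+09 m³/yr.
C = 29200/1.294e+09 = 2.257e-05 kg/m³ = 0.02257 mg/L = 22.57 µg/L.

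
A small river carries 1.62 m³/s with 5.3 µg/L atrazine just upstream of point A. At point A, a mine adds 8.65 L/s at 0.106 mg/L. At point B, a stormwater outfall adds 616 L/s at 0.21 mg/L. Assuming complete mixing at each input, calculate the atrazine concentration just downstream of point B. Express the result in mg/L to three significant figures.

5.3 µg/L = 0.0053 mg/L.
8.65 L/s = 0.00865 m³/s.
After input A: C = (1.62·0.0053 + 0.00865·0.106) / 1.629 = 0.005835 mg/L.
616 L/s = 0.616 m³/s.
After input B: C = (1.629·0.005835 + 0.616·0.21) / 2.245 = 0.06186 mg/L.

0.0619 mg/L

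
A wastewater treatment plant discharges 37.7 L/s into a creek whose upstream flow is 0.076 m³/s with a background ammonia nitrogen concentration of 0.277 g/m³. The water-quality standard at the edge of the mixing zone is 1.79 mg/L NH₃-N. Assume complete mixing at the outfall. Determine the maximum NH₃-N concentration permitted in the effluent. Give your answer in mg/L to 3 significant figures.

4.84 mg/L

37.7 L/s = 0.0377 m³/s.
Mass balance: 1.79·0.1137 = 0.0377·Cₑ + 0.076·0.277.
Cₑ = (0.2035 − 0.02105) / 0.0377 = 4.84 mg/L.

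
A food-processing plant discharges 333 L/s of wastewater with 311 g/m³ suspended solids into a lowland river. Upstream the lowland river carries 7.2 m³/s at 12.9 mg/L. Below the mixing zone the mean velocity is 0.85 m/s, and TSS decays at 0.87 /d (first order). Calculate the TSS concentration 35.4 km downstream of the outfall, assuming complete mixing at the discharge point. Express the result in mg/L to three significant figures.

333 L/s = 0.333 m³/s.
After complete mixing, C₀ = (0.333·311 + 7.2·12.9) / 7.533 = 26.08 mg/L.
Travel time t = 3.54e+04 m / 0.85 m/s = 4.165e+04 s = 0.482 d.
C = 26.08·exp(−0.87·0.482) = 26.08·0.6575 = 17.15 mg/L.

17.1 mg/L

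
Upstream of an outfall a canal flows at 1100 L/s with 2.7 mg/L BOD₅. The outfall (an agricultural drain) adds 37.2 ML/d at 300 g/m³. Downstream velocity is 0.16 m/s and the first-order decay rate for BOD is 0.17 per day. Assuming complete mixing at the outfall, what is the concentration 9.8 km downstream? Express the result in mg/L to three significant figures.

37.2 ML/d = 0.4306 m³/s.
1100 L/s = 1.1 m³/s.
After complete mixing, C₀ = (0.4306·300 + 1.1·2.7) / 1.531 = 86.33 mg/L.
Travel time t = 9800 m / 0.16 m/s = 6.125e+04 s = 0.7089 d.
C = 86.33·exp(−0.17·0.7089) = 86.33·0.8865 = 76.53 mg/L.

76.5 mg/L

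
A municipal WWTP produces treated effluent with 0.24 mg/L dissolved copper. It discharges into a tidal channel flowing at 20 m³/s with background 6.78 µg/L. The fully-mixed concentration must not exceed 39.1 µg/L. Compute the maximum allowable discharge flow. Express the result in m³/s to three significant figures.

6.78 µg/L = 0.00678 mg/L.
39.1 µg/L = 0.0391 mg/L.
Mass balance at complete mixing: C_std·(Q_w + Q_r) = Q_w·C_e + Q_r·C_b.
Rearranging, Q_w = Q_r·(C_std − C_b)/(C_e − C_std) = 20·(0.0391 − 0.00678) / (0.24 − 0.0391) = 3.218 m³/s.

3.22 m³/s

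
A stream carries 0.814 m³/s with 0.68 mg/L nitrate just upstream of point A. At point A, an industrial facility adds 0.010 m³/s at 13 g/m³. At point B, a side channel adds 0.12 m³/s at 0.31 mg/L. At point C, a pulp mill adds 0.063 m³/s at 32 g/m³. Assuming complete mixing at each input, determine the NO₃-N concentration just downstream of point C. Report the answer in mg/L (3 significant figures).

After input A: C = (0.814·0.68 + 0.01·13) / 0.824 = 0.8295 mg/L.
After input B: C = (0.824·0.8295 + 0.12·0.31) / 0.944 = 0.7635 mg/L.
After input C: C = (0.944·0.7635 + 0.063·32) / 1.007 = 2.718 mg/L.

2.72 mg/L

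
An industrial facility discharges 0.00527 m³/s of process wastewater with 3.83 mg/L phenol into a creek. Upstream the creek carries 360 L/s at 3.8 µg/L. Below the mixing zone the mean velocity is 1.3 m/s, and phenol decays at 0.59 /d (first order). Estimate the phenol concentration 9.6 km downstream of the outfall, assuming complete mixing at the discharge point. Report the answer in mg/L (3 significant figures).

360 L/s = 0.36 m³/s.
3.8 µg/L = 0.0038 mg/L.
After complete mixing, C₀ = (0.00527·3.83 + 0.36·0.0038) / 0.3653 = 0.059 mg/L.
Travel time t = 9600 m / 1.3 m/s = 7385 s = 0.08547 d.
C = 0.059·exp(−0.59·0.08547) = 0.059·0.9508 = 0.0561 mg/L.

0.0561 mg/L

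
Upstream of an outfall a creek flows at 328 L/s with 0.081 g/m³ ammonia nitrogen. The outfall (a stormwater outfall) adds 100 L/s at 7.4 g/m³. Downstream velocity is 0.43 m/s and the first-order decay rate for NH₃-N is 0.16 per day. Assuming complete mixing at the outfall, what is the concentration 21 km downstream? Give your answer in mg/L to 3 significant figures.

100 L/s = 0.1 m³/s.
328 L/s = 0.328 m³/s.
After complete mixing, C₀ = (0.1·7.4 + 0.328·0.081) / 0.428 = 1.791 mg/L.
Travel time t = 2.1e+04 m / 0.43 m/s = 4.884e+04 s = 0.5652 d.
C = 1.791·exp(−0.16·0.5652) = 1.791·0.9135 = 1.636 mg/L.

1.64 mg/L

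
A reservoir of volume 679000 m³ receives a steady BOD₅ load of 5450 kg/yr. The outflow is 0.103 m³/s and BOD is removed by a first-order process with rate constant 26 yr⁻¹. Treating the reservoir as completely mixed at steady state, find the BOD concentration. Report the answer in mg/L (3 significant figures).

0.261 mg/L

Outflow Q = 0.103 m³/s × 3.156e+07 s/yr = 3.25e+06 m³/yr.
Steady-state CSTR mass balance: W = Q·C + k·V·C, so C = W/(Q + kV).
Q + kV = 3.25e+06 + 26·679000 = 2.09e+07 m³/yr.
C = 5450/2.09e+07 = 0.0002607 kg/m³ = 0.2607 mg/L.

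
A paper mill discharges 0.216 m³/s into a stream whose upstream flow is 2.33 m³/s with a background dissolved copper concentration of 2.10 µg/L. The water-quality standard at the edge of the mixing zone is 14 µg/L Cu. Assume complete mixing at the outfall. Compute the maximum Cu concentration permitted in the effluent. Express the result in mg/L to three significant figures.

2.10 µg/L = 0.0021 mg/L.
14 µg/L = 0.014 mg/L.
Mass balance: 0.014·2.546 = 0.216·Cₑ + 2.33·0.0021.
Cₑ = (0.03564 − 0.004893) / 0.216 = 0.1424 mg/L.

0.142 mg/L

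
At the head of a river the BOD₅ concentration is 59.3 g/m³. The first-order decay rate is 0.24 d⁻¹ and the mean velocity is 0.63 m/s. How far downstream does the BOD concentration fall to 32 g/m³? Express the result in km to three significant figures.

From C = C₀·e^(−kt), t = ln(C₀/C)/k = ln(59.3/32)/0.24 = 0.6169/0.24 = 2.57 d.
Distance = v·t = 0.63 m/s × 2.221e+05 s = 1.399e+05 m = 139.9 km.

140 km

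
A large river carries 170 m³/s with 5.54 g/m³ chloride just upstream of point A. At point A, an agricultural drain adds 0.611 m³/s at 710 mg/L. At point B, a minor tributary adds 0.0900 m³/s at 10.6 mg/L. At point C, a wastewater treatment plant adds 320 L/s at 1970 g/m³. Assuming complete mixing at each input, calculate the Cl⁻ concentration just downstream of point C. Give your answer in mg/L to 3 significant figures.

After input A: C = (170·5.54 + 0.611·710) / 170.6 = 8.063 mg/L.
After input B: C = (170.6·8.063 + 0.09·10.6) / 170.7 = 8.064 mg/L.
320 L/s = 0.32 m³/s.
After input C: C = (170.7·8.064 + 0.32·1970) / 171 = 11.74 mg/L.

11.7 mg/L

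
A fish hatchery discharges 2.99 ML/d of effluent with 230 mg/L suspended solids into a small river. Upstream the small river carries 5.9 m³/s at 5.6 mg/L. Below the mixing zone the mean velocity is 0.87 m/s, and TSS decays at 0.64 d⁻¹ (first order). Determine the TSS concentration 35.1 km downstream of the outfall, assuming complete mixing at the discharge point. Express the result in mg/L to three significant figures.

5.12 mg/L

2.99 ML/d = 0.03461 m³/s.
After complete mixing, C₀ = (0.03461·230 + 5.9·5.6) / 5.935 = 6.909 mg/L.
Travel time t = 3.51e+04 m / 0.87 m/s = 4.034e+04 s = 0.467 d.
C = 6.909·exp(−0.64·0.467) = 6.909·0.7417 = 5.124 mg/L.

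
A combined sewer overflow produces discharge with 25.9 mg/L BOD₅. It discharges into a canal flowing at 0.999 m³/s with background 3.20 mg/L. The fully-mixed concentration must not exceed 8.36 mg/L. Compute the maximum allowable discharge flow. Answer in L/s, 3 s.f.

294 L/s

Mass balance at complete mixing: C_std·(Q_w + Q_r) = Q_w·C_e + Q_r·C_b.
Rearranging, Q_w = Q_r·(C_std − C_b)/(C_e − C_std) = 0.999·(8.36 − 3.2) / (25.9 − 8.36) = 0.2939 m³/s.
= 293.9 L/s.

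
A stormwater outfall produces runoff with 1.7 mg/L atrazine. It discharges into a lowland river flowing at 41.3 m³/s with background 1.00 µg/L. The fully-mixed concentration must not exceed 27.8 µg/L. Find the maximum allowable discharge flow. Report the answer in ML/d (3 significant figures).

1.00 µg/L = 0.001 mg/L.
27.8 µg/L = 0.0278 mg/L.
Mass balance at complete mixing: C_std·(Q_w + Q_r) = Q_w·C_e + Q_r·C_b.
Rearranging, Q_w = Q_r·(C_std − C_b)/(C_e − C_std) = 41.3·(0.0278 − 0.001) / (1.7 − 0.0278) = 0.6619 m³/s.
= 57.19 ML/d.

57.2 ML/d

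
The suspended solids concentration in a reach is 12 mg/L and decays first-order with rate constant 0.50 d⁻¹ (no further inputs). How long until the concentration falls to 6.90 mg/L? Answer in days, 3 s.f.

1.11 d

t = ln(C₀/C)/k = ln(12/6.90)/0.50 = 0.5534/0.50 = 1.107 d.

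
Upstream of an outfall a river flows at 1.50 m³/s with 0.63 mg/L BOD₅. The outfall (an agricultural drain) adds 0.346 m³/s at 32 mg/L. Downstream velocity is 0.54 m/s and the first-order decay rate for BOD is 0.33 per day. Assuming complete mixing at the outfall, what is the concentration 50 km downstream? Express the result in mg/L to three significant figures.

After complete mixing, C₀ = (0.346·32 + 1.5·0.63) / 1.846 = 6.51 mg/L.
Travel time t = 5e+04 m / 0.54 m/s = 9.259e+04 s = 1.072 d.
C = 6.51·exp(−0.33·1.072) = 6.51·0.7021 = 4.571 mg/L.

4.57 mg/L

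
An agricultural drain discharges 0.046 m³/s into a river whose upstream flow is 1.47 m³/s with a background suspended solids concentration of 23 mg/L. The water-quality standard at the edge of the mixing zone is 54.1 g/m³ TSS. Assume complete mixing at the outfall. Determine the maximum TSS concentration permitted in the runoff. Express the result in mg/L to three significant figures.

Mass balance: 54.1·1.516 = 0.046·Cₑ + 1.47·23.
Cₑ = (82.02 − 33.81) / 0.046 = 1048 mg/L.

1050 mg/L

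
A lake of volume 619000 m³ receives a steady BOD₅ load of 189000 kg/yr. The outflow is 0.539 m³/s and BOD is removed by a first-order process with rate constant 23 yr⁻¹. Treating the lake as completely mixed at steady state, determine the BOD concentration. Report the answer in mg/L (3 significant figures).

Outflow Q = 0.539 m³/s × 3.156e+07 s/yr = 1.701e+07 m³/yr.
Steady-state CSTR mass balance: W = Q·C + k·V·C, so C = W/(Q + kV).
Q + kV = 1.701e+07 + 23·619000 = 3.125e+07 m³/yr.
C = 189000/3.125e+07 = 0.006049 kg/m³ = 6.049 mg/L.

6.05 mg/L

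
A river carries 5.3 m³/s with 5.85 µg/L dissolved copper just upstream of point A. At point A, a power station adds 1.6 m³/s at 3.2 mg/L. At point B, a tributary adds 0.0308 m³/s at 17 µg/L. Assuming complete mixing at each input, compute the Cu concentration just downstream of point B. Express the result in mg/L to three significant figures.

0.743 mg/L

5.85 µg/L = 0.00585 mg/L.
After input A: C = (5.3·0.00585 + 1.6·3.2) / 6.9 = 0.7465 mg/L.
17 µg/L = 0.017 mg/L.
After input B: C = (6.9·0.7465 + 0.0308·0.017) / 6.931 = 0.7433 mg/L.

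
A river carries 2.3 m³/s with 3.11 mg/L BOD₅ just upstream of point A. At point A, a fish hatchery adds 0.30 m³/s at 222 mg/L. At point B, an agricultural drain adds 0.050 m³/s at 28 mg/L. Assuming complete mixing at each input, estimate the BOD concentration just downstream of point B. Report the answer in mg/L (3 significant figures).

After input A: C = (2.3·3.11 + 0.3·222) / 2.6 = 28.37 mg/L.
After input B: C = (2.6·28.37 + 0.05·28) / 2.65 = 28.36 mg/L.

28.4 mg/L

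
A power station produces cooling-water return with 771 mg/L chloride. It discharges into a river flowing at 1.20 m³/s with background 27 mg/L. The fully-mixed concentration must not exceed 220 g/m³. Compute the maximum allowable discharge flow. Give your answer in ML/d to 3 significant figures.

36.3 ML/d

Mass balance at complete mixing: C_std·(Q_w + Q_r) = Q_w·C_e + Q_r·C_b.
Rearranging, Q_w = Q_r·(C_std − C_b)/(C_e − C_std) = 1.20·(220 − 27) / (771 − 220) = 0.4203 m³/s.
= 36.32 ML/d.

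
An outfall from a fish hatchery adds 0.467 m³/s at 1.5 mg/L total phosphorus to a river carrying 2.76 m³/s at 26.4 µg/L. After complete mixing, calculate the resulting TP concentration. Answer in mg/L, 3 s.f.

0.240 mg/L

26.4 µg/L = 0.0264 mg/L.
Flow-weighted mixing gives C = (0.467·1.5 + 2.76·0.0264) / (0.467 + 2.76) = 0.7734/3.227 = 0.2397 mg/L.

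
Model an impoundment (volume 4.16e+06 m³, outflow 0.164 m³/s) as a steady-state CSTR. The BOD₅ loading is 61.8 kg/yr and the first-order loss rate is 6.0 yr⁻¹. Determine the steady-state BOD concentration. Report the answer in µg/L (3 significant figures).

2.05 µg/L

Outflow Q = 0.164 m³/s × 3.156e+07 s/yr = 5.175e+06 m³/yr.
Steady-state CSTR mass balance: W = Q·C + k·V·C, so C = W/(Q + kV).
Q + kV = 5.175e+06 + 6.0·4.16e+06 = 3.014e+07 m³/yr.
C = 61.8/3.014e+07 = 2.051e-06 kg/m³ = 0.002051 mg/L = 2.051 µg/L.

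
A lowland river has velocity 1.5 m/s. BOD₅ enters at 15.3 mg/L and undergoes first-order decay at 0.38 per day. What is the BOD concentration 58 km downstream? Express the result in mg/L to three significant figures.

12.9 mg/L

Travel time t = 58 km / 1.5 m/s = 5.8e+04/1.5 = 3.867e+04 s = 0.4475 d.
First-order decay: C = 15.3·exp(−0.38·0.4475) = 15.3·0.8436 = 12.91 mg/L.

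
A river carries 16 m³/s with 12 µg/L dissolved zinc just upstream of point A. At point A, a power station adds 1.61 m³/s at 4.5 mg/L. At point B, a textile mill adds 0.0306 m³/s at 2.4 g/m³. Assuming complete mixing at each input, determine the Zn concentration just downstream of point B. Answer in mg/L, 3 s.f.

0.426 mg/L

12 µg/L = 0.012 mg/L.
After input A: C = (16·0.012 + 1.61·4.5) / 17.61 = 0.4223 mg/L.
After input B: C = (17.61·0.4223 + 0.0306·2.4) / 17.64 = 0.4257 mg/L.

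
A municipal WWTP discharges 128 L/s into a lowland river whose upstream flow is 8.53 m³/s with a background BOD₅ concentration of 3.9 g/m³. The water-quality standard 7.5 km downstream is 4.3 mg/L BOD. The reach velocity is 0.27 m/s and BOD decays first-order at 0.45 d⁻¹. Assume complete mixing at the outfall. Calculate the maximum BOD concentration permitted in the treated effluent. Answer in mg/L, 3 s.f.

128 L/s = 0.128 m³/s.
Travel time to the compliance point: t = 7500/0.27 = 2.778e+04 s = 0.3215 d; decay factor exp(−0.45·0.3215) = 0.8653.
So the concentration just after mixing may be at most 4.3/0.8653 = 4.969 mg/L.
Mass balance: 4.969·8.658 = 0.128·Cₑ + 8.53·3.9.
Cₑ = (43.02 − 33.27) / 0.128 = 76.23 mg/L.

76.2 mg/L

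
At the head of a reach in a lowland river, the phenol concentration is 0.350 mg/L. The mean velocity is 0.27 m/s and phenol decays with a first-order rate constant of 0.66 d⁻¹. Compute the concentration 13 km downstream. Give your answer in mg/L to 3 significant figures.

Travel time t = 13 km / 0.27 m/s = 1.3e+04/0.27 = 4.815e+04 s = 0.5573 d.
First-order decay: C = 0.350·exp(−0.66·0.5573) = 0.350·0.6923 = 0.2423 mg/L.

0.242 mg/L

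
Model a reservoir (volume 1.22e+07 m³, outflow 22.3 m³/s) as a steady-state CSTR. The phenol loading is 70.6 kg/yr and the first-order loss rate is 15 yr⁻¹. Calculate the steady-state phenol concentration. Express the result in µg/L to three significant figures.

Outflow Q = 22.3 m³/s × 3.156e+07 s/yr = 7.037e+08 m³/yr.
Steady-state CSTR mass balance: W = Q·C + k·V·C, so C = W/(Q + kV).
Q + kV = 7.037e+08 + 15·1.22e+07 = 8.867e+08 m³/yr.
C = 70.6/8.867e+08 = 7.962e-08 kg/m³ = 7.962e-05 mg/L = 0.07962 µg/L.

0.0796 µg/L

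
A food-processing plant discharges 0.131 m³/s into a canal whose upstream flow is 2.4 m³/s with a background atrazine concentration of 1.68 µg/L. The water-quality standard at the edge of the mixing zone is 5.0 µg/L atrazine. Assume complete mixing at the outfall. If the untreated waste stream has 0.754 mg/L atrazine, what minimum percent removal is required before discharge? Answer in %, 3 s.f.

1.68 µg/L = 0.00168 mg/L.
5.0 µg/L = 0.005 mg/L.
Mass balance: 0.005·2.531 = 0.131·Cₑ + 2.4·0.00168.
Cₑ = (0.01265 − 0.004032) / 0.131 = 0.06582 mg/L.
Required removal = 1 − 0.06582/0.754 = 91.27 %.

91.3 %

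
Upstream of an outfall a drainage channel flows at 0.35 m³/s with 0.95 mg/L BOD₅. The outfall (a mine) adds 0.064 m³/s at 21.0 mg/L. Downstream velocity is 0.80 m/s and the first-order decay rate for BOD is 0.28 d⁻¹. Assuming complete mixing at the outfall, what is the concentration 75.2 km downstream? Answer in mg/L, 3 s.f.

After complete mixing, C₀ = (0.064·21 + 0.35·0.95) / 0.414 = 4.05 mg/L.
Travel time t = 7.52e+04 m / 0.80 m/s = 9.4e+04 s = 1.088 d.
C = 4.05·exp(−0.28·1.088) = 4.05·0.7374 = 2.986 mg/L.

2.99 mg/L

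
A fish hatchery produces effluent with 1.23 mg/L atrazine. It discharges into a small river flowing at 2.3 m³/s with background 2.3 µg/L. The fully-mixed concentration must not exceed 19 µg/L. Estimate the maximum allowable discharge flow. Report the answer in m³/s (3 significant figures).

2.3 µg/L = 0.0023 mg/L.
19 µg/L = 0.019 mg/L.
Mass balance at complete mixing: C_std·(Q_w + Q_r) = Q_w·C_e + Q_r·C_b.
Rearranging, Q_w = Q_r·(C_std − C_b)/(C_e − C_std) = 2.3·(0.019 − 0.0023) / (1.23 − 0.019) = 0.03172 m³/s.

0.0317 m³/s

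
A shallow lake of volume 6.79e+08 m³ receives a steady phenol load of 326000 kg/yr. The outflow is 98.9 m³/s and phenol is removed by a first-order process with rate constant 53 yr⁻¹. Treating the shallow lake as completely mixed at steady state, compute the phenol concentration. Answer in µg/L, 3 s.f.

Outflow Q = 98.9 m³/s × 3.156e+07 s/yr = 3.121e+09 m³/yr.
Steady-state CSTR mass balance: W = Q·C + k·V·C, so C = W/(Q + kV).
Q + kV = 3.121e+09 + 53·6.79e+08 = 3.911e+10 m³/yr.
C = 326000/3.911e+10 = 8.336e-06 kg/m³ = 0.008336 mg/L = 8.336 µg/L.

8.34 µg/L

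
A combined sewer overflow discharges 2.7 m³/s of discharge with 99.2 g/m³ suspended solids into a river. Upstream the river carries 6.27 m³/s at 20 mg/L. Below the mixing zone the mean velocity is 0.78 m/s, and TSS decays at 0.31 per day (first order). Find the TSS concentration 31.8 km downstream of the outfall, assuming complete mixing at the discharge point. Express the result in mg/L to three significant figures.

After complete mixing, C₀ = (2.7·99.2 + 6.27·20) / 8.97 = 43.84 mg/L.
Travel time t = 3.18e+04 m / 0.78 m/s = 4.077e+04 s = 0.4719 d.
C = 43.84·exp(−0.31·0.4719) = 43.84·0.8639 = 37.87 mg/L.

37.9 mg/L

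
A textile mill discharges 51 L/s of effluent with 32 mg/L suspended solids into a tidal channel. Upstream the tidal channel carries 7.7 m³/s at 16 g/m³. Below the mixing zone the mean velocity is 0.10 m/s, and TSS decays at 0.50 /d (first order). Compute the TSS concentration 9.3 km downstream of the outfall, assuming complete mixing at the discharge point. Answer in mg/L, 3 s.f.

51 L/s = 0.051 m³/s.
After complete mixing, C₀ = (0.051·32 + 7.7·16) / 7.751 = 16.11 mg/L.
Travel time t = 9300 m / 0.10 m/s = 9.3e+04 s = 1.076 d.
C = 16.11·exp(−0.50·1.076) = 16.11·0.5838 = 9.402 mg/L.

9.40 mg/L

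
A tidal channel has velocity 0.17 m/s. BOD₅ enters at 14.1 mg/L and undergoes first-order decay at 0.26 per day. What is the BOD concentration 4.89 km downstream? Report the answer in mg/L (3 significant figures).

Travel time t = 4.89 km / 0.17 m/s = 4890/0.17 = 2.876e+04 s = 0.3329 d.
First-order decay: C = 14.1·exp(−0.26·0.3329) = 14.1·0.9171 = 12.93 mg/L.

12.9 mg/L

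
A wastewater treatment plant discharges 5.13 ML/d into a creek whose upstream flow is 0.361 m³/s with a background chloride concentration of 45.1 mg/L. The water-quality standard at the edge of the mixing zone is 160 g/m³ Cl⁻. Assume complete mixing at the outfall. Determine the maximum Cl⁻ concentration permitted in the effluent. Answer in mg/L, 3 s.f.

859 mg/L

5.13 ML/d = 0.05937 m³/s.
Mass balance: 160·0.4204 = 0.05937·Cₑ + 0.361·45.1.
Cₑ = (67.26 − 16.28) / 0.05937 = 858.6 mg/L.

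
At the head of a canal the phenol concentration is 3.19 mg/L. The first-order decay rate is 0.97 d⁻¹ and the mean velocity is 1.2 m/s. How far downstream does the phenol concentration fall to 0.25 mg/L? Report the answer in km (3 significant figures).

From C = C₀·e^(−kt), t = ln(C₀/C)/k = ln(3.19/0.25)/0.97 = 2.546/0.97 = 2.625 d.
Distance = v·t = 1.2 m/s × 2.268e+05 s = 2.722e+05 m = 272.2 km.

272 km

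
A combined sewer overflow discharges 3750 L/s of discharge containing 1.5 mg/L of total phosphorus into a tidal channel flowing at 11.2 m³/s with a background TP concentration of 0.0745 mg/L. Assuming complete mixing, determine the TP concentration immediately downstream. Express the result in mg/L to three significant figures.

0.432 mg/L

3750 L/s = 3.75 m³/s.
Conservation of mass across the mixing zone: C = (3.75·1.5 + 11.2·0.0745) / (3.75 + 11.2) = 6.459/14.95 = 0.4321 mg/L.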